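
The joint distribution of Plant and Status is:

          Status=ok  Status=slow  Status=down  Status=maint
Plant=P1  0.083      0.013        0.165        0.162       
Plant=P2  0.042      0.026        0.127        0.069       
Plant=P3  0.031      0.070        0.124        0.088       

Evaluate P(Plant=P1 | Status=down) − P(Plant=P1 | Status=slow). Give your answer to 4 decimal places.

P(Status=down) = 0.165 + 0.127 + 0.124 = 0.416; P(Plant=P1 | Status=down) = 0.165/0.416 = 0.39663.
P(Status=slow) = 0.013 + 0.026 + 0.070 = 0.109; P(Plant=P1 | Status=slow) = 0.013/0.109 = 0.11927.
Difference = 0.2774.

0.2774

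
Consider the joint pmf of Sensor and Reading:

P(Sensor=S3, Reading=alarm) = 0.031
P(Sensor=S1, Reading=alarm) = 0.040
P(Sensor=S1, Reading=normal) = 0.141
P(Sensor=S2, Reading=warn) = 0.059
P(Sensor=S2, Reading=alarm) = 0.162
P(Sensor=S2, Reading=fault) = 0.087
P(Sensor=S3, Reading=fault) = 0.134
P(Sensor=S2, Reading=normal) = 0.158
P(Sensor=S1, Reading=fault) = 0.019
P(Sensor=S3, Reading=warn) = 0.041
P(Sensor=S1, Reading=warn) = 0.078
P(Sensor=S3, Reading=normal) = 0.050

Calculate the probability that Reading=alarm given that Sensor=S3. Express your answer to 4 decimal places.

0.1211

P(Sensor=S3) = 0.050 + 0.041 + 0.031 + 0.134 = 0.256.
P(Reading=alarm | Sensor=S3) = 0.031/0.256 = 0.1211.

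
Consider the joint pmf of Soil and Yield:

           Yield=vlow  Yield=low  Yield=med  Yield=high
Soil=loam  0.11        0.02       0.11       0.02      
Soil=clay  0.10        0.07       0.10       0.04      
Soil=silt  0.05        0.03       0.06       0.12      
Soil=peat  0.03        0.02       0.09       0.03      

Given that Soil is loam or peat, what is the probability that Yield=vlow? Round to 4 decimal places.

0.3256

P(Soil=loam) = 0.11 + 0.02 + 0.11 + 0.02 = 0.26.
P(Soil=peat) = 0.03 + 0.02 + 0.09 + 0.03 = 0.17.
P(Soil ∈ {loam, peat}) = 0.26 + 0.17 = 0.43; P(Yield=vlow, Soil ∈ {loam, peat}) = 0.11 + 0.03 = 0.14.
P(Yield=vlow | Soil ∈ {loam, peat}) = 0.14/0.43 = 0.3256.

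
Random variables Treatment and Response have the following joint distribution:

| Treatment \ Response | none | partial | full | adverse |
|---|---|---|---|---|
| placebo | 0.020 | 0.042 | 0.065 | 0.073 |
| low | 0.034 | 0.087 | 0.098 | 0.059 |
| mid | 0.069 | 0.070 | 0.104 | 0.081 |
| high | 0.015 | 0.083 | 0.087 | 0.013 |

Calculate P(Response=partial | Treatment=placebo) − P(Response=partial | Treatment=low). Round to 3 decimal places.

P(Treatment=placebo) = 0.020 + 0.042 + 0.065 + 0.073 = 0.200; P(Response=partial | Treatment=placebo) = 0.042/0.200 = 0.2100.
P(Treatment=low) = 0.034 + 0.087 + 0.098 + 0.059 = 0.278; P(Response=partial | Treatment=low) = 0.087/0.278 = 0.3129.
Difference = -0.103.

-0.103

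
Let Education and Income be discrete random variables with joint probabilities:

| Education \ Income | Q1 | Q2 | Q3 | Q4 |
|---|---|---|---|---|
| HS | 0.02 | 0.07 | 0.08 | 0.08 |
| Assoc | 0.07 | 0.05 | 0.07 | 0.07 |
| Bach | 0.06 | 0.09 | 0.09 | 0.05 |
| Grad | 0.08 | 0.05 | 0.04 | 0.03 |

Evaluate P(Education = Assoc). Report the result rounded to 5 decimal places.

P(Education=Assoc) = 0.07 + 0.05 + 0.07 + 0.07 = 0.26.

0.26000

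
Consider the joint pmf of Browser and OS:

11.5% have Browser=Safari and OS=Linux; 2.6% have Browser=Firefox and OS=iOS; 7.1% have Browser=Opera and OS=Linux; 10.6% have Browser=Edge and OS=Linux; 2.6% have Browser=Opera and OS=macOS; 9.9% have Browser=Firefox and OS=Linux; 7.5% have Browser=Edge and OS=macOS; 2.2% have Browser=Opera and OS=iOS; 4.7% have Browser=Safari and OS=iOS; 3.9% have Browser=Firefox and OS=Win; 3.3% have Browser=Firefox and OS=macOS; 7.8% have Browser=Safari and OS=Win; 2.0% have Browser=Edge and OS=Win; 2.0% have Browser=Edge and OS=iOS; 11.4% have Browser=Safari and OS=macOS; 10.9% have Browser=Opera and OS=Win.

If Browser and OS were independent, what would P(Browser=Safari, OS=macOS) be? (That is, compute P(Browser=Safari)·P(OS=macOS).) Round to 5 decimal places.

0.08779

P(Browser=Safari) = 0.078 + 0.114 + 0.115 + 0.047 = 0.354.
P(OS=macOS) = 0.033 + 0.114 + 0.075 + 0.026 = 0.248.
Product: 0.354 × 0.248 = 0.08779.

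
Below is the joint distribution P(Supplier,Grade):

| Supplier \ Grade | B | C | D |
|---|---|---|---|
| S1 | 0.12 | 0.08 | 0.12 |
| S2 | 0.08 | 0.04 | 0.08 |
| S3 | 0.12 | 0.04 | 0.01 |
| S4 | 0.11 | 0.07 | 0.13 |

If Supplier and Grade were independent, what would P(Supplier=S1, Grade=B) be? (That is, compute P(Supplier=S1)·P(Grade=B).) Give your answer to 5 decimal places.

0.13760

P(Supplier=S1) = 0.12 + 0.08 + 0.12 = 0.32.
P(Grade=B) = 0.12 + 0.08 + 0.12 + 0.11 = 0.43.
Product: 0.32 × 0.43 = 0.13760.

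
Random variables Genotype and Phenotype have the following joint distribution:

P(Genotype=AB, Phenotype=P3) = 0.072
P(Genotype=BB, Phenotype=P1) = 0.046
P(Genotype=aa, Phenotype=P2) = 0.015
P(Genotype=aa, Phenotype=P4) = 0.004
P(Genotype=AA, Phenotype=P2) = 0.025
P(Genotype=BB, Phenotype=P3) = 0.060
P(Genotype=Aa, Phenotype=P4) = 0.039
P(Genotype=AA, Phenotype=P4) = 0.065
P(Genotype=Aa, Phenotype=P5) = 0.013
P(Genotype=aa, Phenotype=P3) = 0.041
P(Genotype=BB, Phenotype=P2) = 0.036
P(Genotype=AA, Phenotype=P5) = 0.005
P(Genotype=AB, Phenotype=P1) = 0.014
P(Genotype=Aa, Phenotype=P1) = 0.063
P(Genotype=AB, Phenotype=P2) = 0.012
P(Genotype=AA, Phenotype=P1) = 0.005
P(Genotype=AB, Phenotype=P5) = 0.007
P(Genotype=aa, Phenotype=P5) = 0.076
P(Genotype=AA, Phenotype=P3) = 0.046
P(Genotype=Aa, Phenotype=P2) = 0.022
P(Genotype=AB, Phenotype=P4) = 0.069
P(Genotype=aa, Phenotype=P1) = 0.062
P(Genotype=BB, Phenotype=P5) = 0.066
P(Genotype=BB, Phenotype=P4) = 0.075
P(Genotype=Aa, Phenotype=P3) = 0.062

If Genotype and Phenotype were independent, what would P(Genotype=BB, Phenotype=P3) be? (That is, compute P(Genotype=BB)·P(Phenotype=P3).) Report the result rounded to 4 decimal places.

0.0795

P(Genotype=BB) = 0.046 + 0.036 + 0.060 + 0.075 + 0.066 = 0.283.
P(Phenotype=P3) = 0.046 + 0.062 + 0.041 + 0.072 + 0.060 = 0.281.
Product: 0.283 × 0.281 = 0.0795.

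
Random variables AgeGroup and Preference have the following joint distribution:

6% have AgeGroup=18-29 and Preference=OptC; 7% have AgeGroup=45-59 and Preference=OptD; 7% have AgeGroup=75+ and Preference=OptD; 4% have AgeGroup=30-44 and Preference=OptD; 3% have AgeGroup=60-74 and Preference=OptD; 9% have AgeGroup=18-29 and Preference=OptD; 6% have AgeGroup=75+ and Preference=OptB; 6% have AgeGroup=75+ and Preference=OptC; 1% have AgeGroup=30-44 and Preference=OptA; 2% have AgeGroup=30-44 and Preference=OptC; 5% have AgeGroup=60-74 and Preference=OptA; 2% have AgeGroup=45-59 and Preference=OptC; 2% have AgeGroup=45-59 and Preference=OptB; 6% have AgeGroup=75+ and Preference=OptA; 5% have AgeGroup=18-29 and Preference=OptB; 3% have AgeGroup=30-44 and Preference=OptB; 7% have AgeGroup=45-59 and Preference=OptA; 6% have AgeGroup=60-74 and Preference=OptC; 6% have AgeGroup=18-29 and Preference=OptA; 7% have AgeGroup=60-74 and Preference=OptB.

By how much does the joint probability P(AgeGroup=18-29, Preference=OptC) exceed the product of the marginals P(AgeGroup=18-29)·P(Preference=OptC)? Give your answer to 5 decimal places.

0.00280

P(AgeGroup=18-29) = 0.06 + 0.05 + 0.06 + 0.09 = 0.26.
P(Preference=OptC) = 0.06 + 0.02 + 0.02 + 0.06 + 0.06 = 0.22.
P(AgeGroup=18-29, Preference=OptC) − P(AgeGroup=18-29)P(Preference=OptC) = 0.06 − 0.26×0.22 = 0.00280.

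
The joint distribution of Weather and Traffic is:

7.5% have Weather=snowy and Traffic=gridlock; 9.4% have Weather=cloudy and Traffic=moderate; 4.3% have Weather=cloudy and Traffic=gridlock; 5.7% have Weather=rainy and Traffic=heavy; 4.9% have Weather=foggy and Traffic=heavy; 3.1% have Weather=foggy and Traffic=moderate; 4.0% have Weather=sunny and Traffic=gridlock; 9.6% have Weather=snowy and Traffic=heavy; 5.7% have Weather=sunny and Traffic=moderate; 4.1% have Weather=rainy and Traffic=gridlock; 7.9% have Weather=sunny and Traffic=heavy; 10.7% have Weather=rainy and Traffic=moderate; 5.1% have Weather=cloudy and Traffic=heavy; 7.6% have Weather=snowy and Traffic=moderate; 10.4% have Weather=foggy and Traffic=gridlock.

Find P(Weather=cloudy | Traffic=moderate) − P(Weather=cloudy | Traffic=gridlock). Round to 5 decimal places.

P(Traffic=moderate) = 0.057 + 0.094 + 0.107 + 0.076 + 0.031 = 0.365; P(Weather=cloudy | Traffic=moderate) = 0.094/0.365 = 0.257534.
P(Traffic=gridlock) = 0.040 + 0.043 + 0.041 + 0.075 + 0.104 = 0.303; P(Weather=cloudy | Traffic=gridlock) = 0.043/0.303 = 0.141914.
Difference = 0.11562.

0.11562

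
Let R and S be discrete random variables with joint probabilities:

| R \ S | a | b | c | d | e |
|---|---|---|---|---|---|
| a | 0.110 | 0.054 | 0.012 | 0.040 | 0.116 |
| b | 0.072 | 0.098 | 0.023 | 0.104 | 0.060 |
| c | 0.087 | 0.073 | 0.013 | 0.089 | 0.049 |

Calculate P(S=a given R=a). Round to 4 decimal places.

P(R=a) = 0.110 + 0.054 + 0.012 + 0.040 + 0.116 = 0.332.
P(S=a | R=a) = 0.110/0.332 = 0.3313.

0.3313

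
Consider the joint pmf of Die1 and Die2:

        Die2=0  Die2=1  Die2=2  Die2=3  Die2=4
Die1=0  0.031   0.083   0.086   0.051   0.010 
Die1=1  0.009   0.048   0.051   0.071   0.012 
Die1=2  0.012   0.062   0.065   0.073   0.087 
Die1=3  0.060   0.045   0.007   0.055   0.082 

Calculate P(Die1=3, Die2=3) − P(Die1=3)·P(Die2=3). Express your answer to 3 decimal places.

P(Die1=3) = 0.060 + 0.045 + 0.007 + 0.055 + 0.082 = 0.249.
P(Die2=3) = 0.051 + 0.071 + 0.073 + 0.055 = 0.250.
P(Die1=3, Die2=3) − P(Die1=3)P(Die2=3) = 0.055 − 0.249×0.250 = -0.007.

-0.007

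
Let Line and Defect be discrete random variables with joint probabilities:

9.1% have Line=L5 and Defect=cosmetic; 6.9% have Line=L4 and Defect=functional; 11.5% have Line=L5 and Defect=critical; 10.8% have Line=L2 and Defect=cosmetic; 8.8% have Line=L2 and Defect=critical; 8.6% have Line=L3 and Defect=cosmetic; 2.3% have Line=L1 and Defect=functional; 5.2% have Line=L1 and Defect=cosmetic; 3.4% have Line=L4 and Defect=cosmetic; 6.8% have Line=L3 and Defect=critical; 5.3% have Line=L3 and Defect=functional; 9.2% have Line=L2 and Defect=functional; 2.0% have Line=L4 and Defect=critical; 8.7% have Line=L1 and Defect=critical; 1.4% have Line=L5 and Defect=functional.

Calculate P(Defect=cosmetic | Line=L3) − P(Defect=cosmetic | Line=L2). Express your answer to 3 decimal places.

P(Line=L3) = 0.086 + 0.053 + 0.068 = 0.207; P(Defect=cosmetic | Line=L3) = 0.086/0.207 = 0.4155.
P(Line=L2) = 0.108 + 0.092 + 0.088 = 0.288; P(Defect=cosmetic | Line=L2) = 0.108/0.288 = 0.3750.
Difference = 0.040.

0.040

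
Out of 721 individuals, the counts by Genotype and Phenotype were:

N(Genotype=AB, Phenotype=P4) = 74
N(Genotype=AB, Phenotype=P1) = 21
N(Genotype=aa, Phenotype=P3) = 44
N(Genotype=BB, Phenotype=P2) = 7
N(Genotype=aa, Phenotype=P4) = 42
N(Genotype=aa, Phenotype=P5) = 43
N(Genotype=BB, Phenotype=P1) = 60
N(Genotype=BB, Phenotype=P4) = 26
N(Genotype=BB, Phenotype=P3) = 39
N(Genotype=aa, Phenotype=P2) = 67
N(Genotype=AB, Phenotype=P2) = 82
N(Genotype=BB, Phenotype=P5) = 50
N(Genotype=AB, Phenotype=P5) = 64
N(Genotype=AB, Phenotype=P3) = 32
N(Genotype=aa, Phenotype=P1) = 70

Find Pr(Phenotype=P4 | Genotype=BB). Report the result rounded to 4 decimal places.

Total with Genotype=BB: 60 + 7 + 39 + 26 + 50 = 182.
P(Phenotype=P4 | Genotype=BB) = 26/182 = 0.1429.

0.1429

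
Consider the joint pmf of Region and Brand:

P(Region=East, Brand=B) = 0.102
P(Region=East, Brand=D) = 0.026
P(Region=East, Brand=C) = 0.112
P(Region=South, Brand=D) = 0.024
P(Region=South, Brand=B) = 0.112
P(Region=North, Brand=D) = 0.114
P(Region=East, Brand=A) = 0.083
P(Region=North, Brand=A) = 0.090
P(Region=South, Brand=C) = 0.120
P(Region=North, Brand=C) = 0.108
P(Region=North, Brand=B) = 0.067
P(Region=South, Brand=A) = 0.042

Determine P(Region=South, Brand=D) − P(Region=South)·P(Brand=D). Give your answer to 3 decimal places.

-0.025

P(Region=South) = 0.042 + 0.112 + 0.120 + 0.024 = 0.298.
P(Brand=D) = 0.114 + 0.024 + 0.026 = 0.164.
P(Region=South, Brand=D) − P(Region=South)P(Brand=D) = 0.024 − 0.298×0.164 = -0.025.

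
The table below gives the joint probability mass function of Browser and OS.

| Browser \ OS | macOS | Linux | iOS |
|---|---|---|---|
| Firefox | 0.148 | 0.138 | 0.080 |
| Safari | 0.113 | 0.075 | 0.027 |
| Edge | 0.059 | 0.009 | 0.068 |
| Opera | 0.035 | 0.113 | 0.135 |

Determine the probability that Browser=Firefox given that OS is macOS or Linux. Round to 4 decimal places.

0.4145

P(OS=macOS) = 0.148 + 0.113 + 0.059 + 0.035 = 0.355.
P(OS=Linux) = 0.138 + 0.075 + 0.009 + 0.113 = 0.335.
P(OS ∈ {macOS, Linux}) = 0.355 + 0.335 = 0.690; P(Browser=Firefox, OS ∈ {macOS, Linux}) = 0.148 + 0.138 = 0.286.
P(Browser=Firefox | OS ∈ {macOS, Linux}) = 0.286/0.690 = 0.4145.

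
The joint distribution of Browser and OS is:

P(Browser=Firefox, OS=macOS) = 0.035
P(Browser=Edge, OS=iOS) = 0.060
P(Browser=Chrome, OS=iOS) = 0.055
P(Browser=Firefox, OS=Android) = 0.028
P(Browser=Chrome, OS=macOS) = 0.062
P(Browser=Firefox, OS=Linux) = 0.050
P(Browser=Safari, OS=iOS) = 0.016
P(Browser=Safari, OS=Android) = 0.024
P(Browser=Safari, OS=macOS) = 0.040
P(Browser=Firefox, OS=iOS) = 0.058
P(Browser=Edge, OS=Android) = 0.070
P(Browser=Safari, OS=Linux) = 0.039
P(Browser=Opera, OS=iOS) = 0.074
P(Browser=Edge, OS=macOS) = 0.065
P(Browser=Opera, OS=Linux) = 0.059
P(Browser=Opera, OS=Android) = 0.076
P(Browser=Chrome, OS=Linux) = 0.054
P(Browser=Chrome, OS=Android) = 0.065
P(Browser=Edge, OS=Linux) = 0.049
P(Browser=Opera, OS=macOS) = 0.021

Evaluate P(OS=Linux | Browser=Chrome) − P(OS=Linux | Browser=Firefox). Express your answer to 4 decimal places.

P(Browser=Chrome) = 0.062 + 0.054 + 0.055 + 0.065 = 0.236; P(OS=Linux | Browser=Chrome) = 0.054/0.236 = 0.22881.
P(Browser=Firefox) = 0.035 + 0.050 + 0.058 + 0.028 = 0.171; P(OS=Linux | Browser=Firefox) = 0.050/0.171 = 0.29240.
Difference = -0.0636.

-0.0636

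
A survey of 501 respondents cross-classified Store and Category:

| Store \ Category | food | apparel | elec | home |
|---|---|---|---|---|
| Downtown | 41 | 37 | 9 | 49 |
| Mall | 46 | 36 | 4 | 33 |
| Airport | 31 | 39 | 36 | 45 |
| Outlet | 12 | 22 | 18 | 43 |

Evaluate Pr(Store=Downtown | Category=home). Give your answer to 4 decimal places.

Total with Category=home: 49 + 33 + 45 + 43 = 170.
P(Store=Downtown | Category=home) = 49/170 = 0.2882.

0.2882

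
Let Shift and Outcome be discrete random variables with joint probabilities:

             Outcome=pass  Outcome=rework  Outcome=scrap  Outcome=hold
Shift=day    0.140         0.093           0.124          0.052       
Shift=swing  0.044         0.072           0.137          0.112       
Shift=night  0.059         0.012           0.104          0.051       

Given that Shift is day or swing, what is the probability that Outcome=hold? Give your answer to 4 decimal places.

0.2119

P(Shift=day) = 0.140 + 0.093 + 0.124 + 0.052 = 0.409.
P(Shift=swing) = 0.044 + 0.072 + 0.137 + 0.112 = 0.365.
P(Shift ∈ {day, swing}) = 0.409 + 0.365 = 0.774; P(Outcome=hold, Shift ∈ {day, swing}) = 0.052 + 0.112 = 0.164.
P(Outcome=hold | Shift ∈ {day, swing}) = 0.164/0.774 = 0.2119.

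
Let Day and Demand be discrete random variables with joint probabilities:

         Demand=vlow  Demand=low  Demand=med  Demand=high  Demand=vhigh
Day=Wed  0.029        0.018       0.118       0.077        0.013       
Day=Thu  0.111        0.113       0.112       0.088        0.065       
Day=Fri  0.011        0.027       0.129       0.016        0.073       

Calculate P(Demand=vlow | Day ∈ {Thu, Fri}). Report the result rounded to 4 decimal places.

0.1638

P(Day=Thu) = 0.111 + 0.113 + 0.112 + 0.088 + 0.065 = 0.489.
P(Day=Fri) = 0.011 + 0.027 + 0.129 + 0.016 + 0.073 = 0.256.
P(Day ∈ {Thu, Fri}) = 0.489 + 0.256 = 0.745; P(Demand=vlow, Day ∈ {Thu, Fri}) = 0.111 + 0.011 = 0.122.
P(Demand=vlow | Day ∈ {Thu, Fri}) = 0.122/0.745 = 0.1638.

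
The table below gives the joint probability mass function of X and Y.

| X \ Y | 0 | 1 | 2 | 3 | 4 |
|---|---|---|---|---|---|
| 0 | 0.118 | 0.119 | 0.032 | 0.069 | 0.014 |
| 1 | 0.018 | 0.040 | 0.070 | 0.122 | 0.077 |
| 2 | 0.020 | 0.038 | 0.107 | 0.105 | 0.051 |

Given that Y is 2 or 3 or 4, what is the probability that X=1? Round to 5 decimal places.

0.41577

P(Y=2) = 0.032 + 0.070 + 0.107 = 0.209.
P(Y=3) = 0.069 + 0.122 + 0.105 = 0.296.
P(Y=4) = 0.014 + 0.077 + 0.051 = 0.142.
P(Y ∈ {2, 3, 4}) = 0.209 + 0.296 + 0.142 = 0.647; P(X=1, Y ∈ {2, 3, 4}) = 0.070 + 0.122 + 0.077 = 0.269.
P(X=1 | Y ∈ {2, 3, 4}) = 0.269/0.647 = 0.41577.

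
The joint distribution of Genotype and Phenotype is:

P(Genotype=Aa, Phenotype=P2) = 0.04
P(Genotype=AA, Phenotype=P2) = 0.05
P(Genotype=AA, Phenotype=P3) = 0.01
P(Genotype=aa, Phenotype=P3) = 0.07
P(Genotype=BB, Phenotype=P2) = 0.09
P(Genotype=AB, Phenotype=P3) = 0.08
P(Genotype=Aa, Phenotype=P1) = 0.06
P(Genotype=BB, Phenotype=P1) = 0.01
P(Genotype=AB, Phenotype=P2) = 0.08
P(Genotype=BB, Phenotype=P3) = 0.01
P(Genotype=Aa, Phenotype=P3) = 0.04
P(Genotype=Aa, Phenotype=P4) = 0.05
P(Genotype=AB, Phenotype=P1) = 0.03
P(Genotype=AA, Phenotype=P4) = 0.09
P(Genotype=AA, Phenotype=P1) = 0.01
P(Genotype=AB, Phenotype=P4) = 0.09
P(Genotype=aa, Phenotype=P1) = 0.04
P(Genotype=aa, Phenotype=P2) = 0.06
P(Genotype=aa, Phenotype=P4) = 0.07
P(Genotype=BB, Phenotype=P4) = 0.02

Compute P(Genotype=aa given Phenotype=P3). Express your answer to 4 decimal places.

0.3333

P(Phenotype=P3) = 0.01 + 0.04 + 0.07 + 0.08 + 0.01 = 0.21.
P(Genotype=aa | Phenotype=P3) = 0.07/0.21 = 0.3333.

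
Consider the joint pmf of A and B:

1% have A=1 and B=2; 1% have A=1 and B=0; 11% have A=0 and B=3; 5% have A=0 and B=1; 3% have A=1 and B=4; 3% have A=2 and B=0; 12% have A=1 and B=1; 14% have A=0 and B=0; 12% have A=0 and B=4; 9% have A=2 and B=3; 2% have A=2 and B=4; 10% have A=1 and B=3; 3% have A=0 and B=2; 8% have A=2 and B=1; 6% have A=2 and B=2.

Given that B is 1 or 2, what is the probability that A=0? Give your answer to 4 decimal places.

0.2286

P(B=1) = 0.05 + 0.12 + 0.08 = 0.25.
P(B=2) = 0.03 + 0.01 + 0.06 = 0.10.
P(B ∈ {1, 2}) = 0.25 + 0.10 = 0.35; P(A=0, B ∈ {1, 2}) = 0.05 + 0.03 = 0.08.
P(A=0 | B ∈ {1, 2}) = 0.08/0.35 = 0.2286.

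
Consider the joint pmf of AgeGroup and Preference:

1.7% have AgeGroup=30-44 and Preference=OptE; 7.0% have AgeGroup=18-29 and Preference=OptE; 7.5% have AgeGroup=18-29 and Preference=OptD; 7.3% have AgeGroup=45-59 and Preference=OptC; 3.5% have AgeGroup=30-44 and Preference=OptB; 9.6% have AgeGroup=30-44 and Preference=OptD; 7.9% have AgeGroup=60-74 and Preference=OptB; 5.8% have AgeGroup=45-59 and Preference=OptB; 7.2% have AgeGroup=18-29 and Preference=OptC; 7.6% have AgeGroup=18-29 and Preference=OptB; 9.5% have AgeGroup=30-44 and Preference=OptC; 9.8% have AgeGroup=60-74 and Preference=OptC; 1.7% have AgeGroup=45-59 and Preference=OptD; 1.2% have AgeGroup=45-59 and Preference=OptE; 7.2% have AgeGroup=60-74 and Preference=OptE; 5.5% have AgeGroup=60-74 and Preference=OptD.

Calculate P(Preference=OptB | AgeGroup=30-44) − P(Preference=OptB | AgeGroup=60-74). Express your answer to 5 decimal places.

P(AgeGroup=30-44) = 0.035 + 0.095 + 0.096 + 0.017 = 0.243; P(Preference=OptB | AgeGroup=30-44) = 0.035/0.243 = 0.144033.
P(AgeGroup=60-74) = 0.079 + 0.098 + 0.055 + 0.072 = 0.304; P(Preference=OptB | AgeGroup=60-74) = 0.079/0.304 = 0.259868.
Difference = -0.11584.

-0.11584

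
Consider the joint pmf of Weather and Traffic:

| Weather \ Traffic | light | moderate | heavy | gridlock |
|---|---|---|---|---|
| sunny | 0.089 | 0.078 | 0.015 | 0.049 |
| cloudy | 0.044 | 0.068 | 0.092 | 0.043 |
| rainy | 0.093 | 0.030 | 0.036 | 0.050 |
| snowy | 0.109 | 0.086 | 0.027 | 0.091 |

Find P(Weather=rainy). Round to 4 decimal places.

0.2090

P(Weather=rainy) = 0.093 + 0.030 + 0.036 + 0.050 = 0.209.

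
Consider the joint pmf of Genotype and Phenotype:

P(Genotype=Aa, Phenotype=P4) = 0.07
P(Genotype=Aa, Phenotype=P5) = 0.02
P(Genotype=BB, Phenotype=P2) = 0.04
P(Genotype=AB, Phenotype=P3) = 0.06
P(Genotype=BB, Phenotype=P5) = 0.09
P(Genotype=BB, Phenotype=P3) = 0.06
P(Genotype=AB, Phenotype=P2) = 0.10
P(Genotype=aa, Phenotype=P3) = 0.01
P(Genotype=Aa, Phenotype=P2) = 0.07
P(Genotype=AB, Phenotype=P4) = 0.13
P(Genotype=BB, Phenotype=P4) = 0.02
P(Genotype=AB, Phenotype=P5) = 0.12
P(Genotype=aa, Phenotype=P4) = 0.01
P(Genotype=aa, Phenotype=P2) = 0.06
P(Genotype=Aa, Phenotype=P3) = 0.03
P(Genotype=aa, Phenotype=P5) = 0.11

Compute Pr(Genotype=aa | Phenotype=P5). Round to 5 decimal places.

P(Phenotype=P5) = 0.02 + 0.11 + 0.12 + 0.09 = 0.34.
P(Genotype=aa | Phenotype=P5) = 0.11/0.34 = 0.32353.

0.32353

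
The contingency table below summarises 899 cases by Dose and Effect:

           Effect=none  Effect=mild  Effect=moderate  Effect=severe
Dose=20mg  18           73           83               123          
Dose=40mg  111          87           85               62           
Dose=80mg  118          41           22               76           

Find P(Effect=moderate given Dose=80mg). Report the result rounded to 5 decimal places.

Total with Dose=80mg: 118 + 41 + 22 + 76 = 257.
P(Effect=moderate | Dose=80mg) = 22/257 = 0.08560.

0.08560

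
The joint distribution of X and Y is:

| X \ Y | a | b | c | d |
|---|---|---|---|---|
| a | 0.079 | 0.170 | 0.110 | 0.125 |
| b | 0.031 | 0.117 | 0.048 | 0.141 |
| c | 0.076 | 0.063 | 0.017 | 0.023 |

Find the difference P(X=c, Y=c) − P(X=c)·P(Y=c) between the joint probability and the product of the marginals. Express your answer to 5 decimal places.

-0.01433

P(X=c) = 0.076 + 0.063 + 0.017 + 0.023 = 0.179.
P(Y=c) = 0.110 + 0.048 + 0.017 = 0.175.
P(X=c, Y=c) − P(X=c)P(Y=c) = 0.017 − 0.179×0.175 = -0.01433.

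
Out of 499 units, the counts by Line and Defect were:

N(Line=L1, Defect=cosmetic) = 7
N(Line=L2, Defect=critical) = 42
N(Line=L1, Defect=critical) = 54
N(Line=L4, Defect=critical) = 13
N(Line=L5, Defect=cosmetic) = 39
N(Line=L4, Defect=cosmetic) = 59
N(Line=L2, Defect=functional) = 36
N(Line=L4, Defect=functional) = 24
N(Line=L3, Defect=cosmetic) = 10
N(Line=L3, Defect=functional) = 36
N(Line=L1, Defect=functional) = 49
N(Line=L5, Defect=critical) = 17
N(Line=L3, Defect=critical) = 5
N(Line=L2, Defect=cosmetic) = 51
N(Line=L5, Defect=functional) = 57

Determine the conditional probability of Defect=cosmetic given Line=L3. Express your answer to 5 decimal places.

Total with Line=L3: 10 + 36 + 5 = 51.
P(Defect=cosmetic | Line=L3) = 10/51 = 0.19608.

0.19608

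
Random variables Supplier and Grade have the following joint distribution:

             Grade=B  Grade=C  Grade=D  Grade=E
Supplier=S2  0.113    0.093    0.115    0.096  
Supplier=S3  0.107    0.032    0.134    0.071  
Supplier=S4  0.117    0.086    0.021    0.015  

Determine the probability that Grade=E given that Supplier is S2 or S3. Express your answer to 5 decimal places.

0.21945

P(Supplier=S2) = 0.113 + 0.093 + 0.115 + 0.096 = 0.417.
P(Supplier=S3) = 0.107 + 0.032 + 0.134 + 0.071 = 0.344.
P(Supplier ∈ {S2, S3}) = 0.417 + 0.344 = 0.761; P(Grade=E, Supplier ∈ {S2, S3}) = 0.096 + 0.071 = 0.167.
P(Grade=E | Supplier ∈ {S2, S3}) = 0.167/0.761 = 0.21945.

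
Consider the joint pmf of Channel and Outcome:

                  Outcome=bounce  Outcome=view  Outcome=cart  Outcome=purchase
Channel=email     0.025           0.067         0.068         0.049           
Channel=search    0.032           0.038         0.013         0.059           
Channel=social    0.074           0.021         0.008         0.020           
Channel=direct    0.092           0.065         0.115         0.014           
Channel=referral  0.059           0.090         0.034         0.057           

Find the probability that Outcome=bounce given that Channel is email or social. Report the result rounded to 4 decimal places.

0.2982

P(Channel=email) = 0.025 + 0.067 + 0.068 + 0.049 = 0.209.
P(Channel=social) = 0.074 + 0.021 + 0.008 + 0.020 = 0.123.
P(Channel ∈ {email, social}) = 0.209 + 0.123 = 0.332; P(Outcome=bounce, Channel ∈ {email, social}) = 0.025 + 0.074 = 0.099.
P(Outcome=bounce | Channel ∈ {email, social}) = 0.099/0.332 = 0.2982.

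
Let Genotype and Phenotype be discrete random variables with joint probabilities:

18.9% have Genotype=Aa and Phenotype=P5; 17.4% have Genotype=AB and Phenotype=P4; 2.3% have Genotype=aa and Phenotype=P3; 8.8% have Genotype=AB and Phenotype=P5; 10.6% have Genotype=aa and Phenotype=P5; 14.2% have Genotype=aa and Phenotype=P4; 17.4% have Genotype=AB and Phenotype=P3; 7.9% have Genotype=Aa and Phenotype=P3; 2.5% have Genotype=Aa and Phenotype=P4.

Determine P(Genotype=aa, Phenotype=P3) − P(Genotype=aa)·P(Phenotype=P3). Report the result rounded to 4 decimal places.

-0.0518

P(Genotype=aa) = 0.023 + 0.142 + 0.106 = 0.271.
P(Phenotype=P3) = 0.079 + 0.023 + 0.174 = 0.276.
P(Genotype=aa, Phenotype=P3) − P(Genotype=aa)P(Phenotype=P3) = 0.023 − 0.271×0.276 = -0.0518.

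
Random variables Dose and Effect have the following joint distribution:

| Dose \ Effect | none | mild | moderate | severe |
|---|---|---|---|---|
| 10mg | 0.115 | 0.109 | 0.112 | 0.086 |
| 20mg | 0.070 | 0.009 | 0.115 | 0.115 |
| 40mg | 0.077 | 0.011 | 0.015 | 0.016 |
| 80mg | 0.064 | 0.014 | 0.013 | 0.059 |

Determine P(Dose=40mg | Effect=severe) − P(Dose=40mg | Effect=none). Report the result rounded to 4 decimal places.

P(Effect=severe) = 0.086 + 0.115 + 0.016 + 0.059 = 0.276; P(Dose=40mg | Effect=severe) = 0.016/0.276 = 0.05797.
P(Effect=none) = 0.115 + 0.070 + 0.077 + 0.064 = 0.326; P(Dose=40mg | Effect=none) = 0.077/0.326 = 0.23620.
Difference = -0.1782.

-0.1782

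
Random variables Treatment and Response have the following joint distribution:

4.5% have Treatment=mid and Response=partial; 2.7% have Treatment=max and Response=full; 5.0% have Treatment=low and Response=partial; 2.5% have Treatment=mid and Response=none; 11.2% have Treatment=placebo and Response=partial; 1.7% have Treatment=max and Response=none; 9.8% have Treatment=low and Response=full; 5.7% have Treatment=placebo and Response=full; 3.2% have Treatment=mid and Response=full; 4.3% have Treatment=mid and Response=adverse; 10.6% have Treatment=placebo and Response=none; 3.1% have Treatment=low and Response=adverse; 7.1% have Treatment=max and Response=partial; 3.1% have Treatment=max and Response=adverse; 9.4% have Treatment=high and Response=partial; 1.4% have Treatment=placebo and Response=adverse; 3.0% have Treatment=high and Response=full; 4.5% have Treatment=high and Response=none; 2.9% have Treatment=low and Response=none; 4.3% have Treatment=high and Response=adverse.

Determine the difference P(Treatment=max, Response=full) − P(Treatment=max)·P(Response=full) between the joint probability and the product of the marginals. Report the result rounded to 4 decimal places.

P(Treatment=max) = 0.017 + 0.071 + 0.027 + 0.031 = 0.146.
P(Response=full) = 0.057 + 0.098 + 0.032 + 0.030 + 0.027 = 0.244.
P(Treatment=max, Response=full) − P(Treatment=max)P(Response=full) = 0.027 − 0.146×0.244 = -0.0086.

-0.0086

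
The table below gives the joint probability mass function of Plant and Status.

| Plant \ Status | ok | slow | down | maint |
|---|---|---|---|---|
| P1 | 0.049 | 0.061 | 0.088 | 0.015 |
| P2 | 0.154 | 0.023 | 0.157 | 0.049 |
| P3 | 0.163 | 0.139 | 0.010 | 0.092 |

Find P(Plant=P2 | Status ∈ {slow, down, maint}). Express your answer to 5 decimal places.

P(Status=slow) = 0.061 + 0.023 + 0.139 = 0.223.
P(Status=down) = 0.088 + 0.157 + 0.010 = 0.255.
P(Status=maint) = 0.015 + 0.049 + 0.092 = 0.156.
P(Status ∈ {slow, down, maint}) = 0.223 + 0.255 + 0.156 = 0.634; P(Plant=P2, Status ∈ {slow, down, maint}) = 0.023 + 0.157 + 0.049 = 0.229.
P(Plant=P2 | Status ∈ {slow, down, maint}) = 0.229/0.634 = 0.36120.

0.36120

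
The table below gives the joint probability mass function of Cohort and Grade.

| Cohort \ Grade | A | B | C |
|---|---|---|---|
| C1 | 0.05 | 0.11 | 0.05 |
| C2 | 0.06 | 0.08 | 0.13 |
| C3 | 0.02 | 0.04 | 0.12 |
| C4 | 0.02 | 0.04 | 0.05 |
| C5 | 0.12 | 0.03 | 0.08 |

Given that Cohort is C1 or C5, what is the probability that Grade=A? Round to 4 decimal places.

P(Cohort=C1) = 0.05 + 0.11 + 0.05 = 0.21.
P(Cohort=C5) = 0.12 + 0.03 + 0.08 = 0.23.
P(Cohort ∈ {C1, C5}) = 0.21 + 0.23 = 0.44; P(Grade=A, Cohort ∈ {C1, C5}) = 0.05 + 0.12 = 0.17.
P(Grade=A | Cohort ∈ {C1, C5}) = 0.17/0.44 = 0.3864.

0.3864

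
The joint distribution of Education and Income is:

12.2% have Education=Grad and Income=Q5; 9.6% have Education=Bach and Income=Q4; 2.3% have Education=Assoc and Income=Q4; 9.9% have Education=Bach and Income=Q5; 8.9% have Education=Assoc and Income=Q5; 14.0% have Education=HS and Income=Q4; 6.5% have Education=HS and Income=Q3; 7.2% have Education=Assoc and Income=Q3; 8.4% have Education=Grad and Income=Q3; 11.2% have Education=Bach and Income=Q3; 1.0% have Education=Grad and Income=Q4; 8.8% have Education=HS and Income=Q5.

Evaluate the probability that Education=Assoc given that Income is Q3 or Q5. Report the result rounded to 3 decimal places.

0.220

P(Income=Q3) = 0.065 + 0.072 + 0.112 + 0.084 = 0.333.
P(Income=Q5) = 0.088 + 0.089 + 0.099 + 0.122 = 0.398.
P(Income ∈ {Q3, Q5}) = 0.333 + 0.398 = 0.731; P(Education=Assoc, Income ∈ {Q3, Q5}) = 0.072 + 0.089 = 0.161.
P(Education=Assoc | Income ∈ {Q3, Q5}) = 0.161/0.731 = 0.220.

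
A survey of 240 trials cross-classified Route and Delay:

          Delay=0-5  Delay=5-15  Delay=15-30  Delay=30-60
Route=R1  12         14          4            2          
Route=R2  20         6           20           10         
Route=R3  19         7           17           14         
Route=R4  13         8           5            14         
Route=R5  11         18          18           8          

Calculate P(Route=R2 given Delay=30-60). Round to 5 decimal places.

Total with Delay=30-60: 2 + 10 + 14 + 14 + 8 = 48.
P(Route=R2 | Delay=30-60) = 10/48 = 0.20833.

0.20833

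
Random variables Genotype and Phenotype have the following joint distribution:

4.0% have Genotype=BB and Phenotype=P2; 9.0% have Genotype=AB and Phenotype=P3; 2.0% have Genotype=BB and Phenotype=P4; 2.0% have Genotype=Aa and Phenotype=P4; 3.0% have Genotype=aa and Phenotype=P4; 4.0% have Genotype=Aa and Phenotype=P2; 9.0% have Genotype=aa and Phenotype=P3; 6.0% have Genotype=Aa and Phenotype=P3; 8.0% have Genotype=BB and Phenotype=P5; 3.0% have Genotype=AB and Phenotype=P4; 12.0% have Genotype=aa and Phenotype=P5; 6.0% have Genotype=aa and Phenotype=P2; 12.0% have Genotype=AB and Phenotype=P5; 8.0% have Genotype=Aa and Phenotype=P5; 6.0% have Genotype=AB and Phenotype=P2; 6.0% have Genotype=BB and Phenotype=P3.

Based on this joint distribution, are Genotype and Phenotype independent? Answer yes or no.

yes

Every cell satisfies P(Genotype,Phenotype) = P(Genotype)·P(Phenotype). For instance P(Genotype=AB) = 0.300, P(Phenotype=P4) = 0.100, and 0.300×0.100 = 0.030 matches the joint entry. So Genotype and Phenotype are independent.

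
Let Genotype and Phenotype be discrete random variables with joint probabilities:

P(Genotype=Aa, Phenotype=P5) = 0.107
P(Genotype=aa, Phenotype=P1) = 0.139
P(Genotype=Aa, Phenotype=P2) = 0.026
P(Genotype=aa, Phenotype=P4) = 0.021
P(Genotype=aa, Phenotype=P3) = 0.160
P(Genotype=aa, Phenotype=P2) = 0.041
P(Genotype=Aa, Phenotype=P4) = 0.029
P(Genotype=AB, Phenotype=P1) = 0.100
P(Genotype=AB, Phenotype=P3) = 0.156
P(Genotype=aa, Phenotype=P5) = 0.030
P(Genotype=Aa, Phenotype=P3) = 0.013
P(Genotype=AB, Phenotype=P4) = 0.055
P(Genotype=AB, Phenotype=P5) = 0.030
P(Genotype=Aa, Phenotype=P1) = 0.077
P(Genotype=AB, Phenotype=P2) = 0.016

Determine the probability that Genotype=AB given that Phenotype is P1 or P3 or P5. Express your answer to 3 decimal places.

0.352

P(Phenotype=P1) = 0.077 + 0.139 + 0.100 = 0.316.
P(Phenotype=P3) = 0.013 + 0.160 + 0.156 = 0.329.
P(Phenotype=P5) = 0.107 + 0.030 + 0.030 = 0.167.
P(Phenotype ∈ {P1, P3, P5}) = 0.316 + 0.329 + 0.167 = 0.812; P(Genotype=AB, Phenotype ∈ {P1, P3, P5}) = 0.100 + 0.156 + 0.030 = 0.286.
P(Genotype=AB | Phenotype ∈ {P1, P3, P5}) = 0.286/0.812 = 0.352.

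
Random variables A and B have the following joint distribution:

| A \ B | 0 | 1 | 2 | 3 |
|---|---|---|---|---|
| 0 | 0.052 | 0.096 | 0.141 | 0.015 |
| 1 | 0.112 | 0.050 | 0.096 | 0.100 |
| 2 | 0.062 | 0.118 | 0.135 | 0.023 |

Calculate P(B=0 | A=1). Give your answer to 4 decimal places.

0.3128

P(A=1) = 0.112 + 0.050 + 0.096 + 0.100 = 0.358.
P(B=0 | A=1) = 0.112/0.358 = 0.3128.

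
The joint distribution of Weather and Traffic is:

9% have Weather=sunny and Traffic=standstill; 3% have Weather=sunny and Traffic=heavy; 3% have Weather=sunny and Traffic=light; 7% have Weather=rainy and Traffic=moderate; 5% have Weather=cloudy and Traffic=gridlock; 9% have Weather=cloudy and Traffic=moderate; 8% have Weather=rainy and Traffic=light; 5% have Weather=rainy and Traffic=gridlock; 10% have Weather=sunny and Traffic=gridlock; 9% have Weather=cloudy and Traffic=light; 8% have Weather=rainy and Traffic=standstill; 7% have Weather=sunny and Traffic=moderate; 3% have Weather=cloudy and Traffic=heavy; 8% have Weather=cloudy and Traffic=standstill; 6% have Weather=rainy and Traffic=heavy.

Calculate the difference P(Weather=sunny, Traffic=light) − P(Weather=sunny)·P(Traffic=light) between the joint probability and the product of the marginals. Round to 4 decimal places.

-0.0340

P(Weather=sunny) = 0.03 + 0.07 + 0.03 + 0.10 + 0.09 = 0.32.
P(Traffic=light) = 0.03 + 0.09 + 0.08 = 0.20.
P(Weather=sunny, Traffic=light) − P(Weather=sunny)P(Traffic=light) = 0.03 − 0.32×0.20 = -0.0340.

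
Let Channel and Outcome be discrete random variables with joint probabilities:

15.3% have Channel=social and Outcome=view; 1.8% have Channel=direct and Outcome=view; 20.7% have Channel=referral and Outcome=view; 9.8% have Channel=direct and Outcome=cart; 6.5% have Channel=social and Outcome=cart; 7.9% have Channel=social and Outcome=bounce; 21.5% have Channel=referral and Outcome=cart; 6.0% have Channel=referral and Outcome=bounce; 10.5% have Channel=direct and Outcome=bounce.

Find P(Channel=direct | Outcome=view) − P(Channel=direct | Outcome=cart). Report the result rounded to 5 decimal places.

-0.21164

P(Outcome=view) = 0.153 + 0.018 + 0.207 = 0.378; P(Channel=direct | Outcome=view) = 0.018/0.378 = 0.047619.
P(Outcome=cart) = 0.065 + 0.098 + 0.215 = 0.378; P(Channel=direct | Outcome=cart) = 0.098/0.378 = 0.259259.
Difference = -0.21164.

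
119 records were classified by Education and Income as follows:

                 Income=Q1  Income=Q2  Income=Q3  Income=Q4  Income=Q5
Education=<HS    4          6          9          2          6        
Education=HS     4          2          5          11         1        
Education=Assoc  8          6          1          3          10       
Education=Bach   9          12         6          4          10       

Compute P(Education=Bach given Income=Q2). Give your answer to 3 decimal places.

Total with Income=Q2: 6 + 2 + 6 + 12 = 26.
P(Education=Bach | Income=Q2) = 12/26 = 0.462.

0.462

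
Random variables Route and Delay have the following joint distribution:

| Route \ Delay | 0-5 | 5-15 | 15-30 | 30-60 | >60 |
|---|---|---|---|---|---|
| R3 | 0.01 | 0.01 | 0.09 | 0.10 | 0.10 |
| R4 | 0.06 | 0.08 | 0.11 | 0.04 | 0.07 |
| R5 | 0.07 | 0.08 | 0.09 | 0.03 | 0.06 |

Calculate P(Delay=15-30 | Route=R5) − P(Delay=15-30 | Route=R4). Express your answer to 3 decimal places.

P(Route=R5) = 0.07 + 0.08 + 0.09 + 0.03 + 0.06 = 0.33; P(Delay=15-30 | Route=R5) = 0.09/0.33 = 0.2727.
P(Route=R4) = 0.06 + 0.08 + 0.11 + 0.04 + 0.07 = 0.36; P(Delay=15-30 | Route=R4) = 0.11/0.36 = 0.3056.
Difference = -0.033.

-0.033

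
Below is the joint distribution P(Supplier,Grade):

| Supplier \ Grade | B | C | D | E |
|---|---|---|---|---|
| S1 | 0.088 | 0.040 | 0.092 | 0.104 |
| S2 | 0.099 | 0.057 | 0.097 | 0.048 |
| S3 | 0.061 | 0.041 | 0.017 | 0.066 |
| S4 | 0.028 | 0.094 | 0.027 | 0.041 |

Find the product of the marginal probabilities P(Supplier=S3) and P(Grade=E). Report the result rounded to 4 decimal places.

0.0479

P(Supplier=S3) = 0.061 + 0.041 + 0.017 + 0.066 = 0.185.
P(Grade=E) = 0.104 + 0.048 + 0.066 + 0.041 = 0.259.
Product: 0.185 × 0.259 = 0.0479.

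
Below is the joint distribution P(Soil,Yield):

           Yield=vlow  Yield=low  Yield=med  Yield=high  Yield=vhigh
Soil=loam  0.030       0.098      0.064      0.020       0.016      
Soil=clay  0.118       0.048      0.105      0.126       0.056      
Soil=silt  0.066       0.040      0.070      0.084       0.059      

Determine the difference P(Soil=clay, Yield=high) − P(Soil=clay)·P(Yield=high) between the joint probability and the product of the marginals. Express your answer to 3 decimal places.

P(Soil=clay) = 0.118 + 0.048 + 0.105 + 0.126 + 0.056 = 0.453.
P(Yield=high) = 0.020 + 0.126 + 0.084 = 0.230.
P(Soil=clay, Yield=high) − P(Soil=clay)P(Yield=high) = 0.126 − 0.453×0.230 = 0.022.

0.022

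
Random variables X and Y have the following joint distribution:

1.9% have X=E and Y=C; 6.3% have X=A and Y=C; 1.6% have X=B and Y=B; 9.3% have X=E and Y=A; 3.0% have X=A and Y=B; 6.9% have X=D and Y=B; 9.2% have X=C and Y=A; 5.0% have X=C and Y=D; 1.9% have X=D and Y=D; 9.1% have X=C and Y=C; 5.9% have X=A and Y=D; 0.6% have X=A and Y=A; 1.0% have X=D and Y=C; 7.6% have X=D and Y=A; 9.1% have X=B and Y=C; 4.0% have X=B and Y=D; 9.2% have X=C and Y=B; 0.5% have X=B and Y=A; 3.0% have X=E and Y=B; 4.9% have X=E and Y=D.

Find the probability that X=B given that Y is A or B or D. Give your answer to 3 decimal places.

P(Y=A) = 0.006 + 0.005 + 0.092 + 0.076 + 0.093 = 0.272.
P(Y=B) = 0.030 + 0.016 + 0.092 + 0.069 + 0.030 = 0.237.
P(Y=D) = 0.059 + 0.040 + 0.050 + 0.019 + 0.049 = 0.217.
P(Y ∈ {A, B, D}) = 0.272 + 0.237 + 0.217 = 0.726; P(X=B, Y ∈ {A, B, D}) = 0.005 + 0.016 + 0.040 = 0.061.
P(X=B | Y ∈ {A, B, D}) = 0.061/0.726 = 0.084.

0.084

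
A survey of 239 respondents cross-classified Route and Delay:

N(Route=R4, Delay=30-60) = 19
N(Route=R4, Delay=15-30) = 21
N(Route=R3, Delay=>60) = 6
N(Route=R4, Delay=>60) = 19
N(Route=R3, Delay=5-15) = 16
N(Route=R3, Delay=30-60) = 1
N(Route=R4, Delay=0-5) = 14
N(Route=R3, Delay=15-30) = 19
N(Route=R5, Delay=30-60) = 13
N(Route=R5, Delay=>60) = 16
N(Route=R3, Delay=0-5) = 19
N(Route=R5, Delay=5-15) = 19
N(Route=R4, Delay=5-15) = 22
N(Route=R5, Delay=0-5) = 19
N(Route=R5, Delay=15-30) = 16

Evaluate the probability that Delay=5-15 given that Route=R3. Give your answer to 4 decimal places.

0.2623

Total with Route=R3: 19 + 16 + 19 + 1 + 6 = 61.
P(Delay=5-15 | Route=R3) = 16/61 = 0.2623.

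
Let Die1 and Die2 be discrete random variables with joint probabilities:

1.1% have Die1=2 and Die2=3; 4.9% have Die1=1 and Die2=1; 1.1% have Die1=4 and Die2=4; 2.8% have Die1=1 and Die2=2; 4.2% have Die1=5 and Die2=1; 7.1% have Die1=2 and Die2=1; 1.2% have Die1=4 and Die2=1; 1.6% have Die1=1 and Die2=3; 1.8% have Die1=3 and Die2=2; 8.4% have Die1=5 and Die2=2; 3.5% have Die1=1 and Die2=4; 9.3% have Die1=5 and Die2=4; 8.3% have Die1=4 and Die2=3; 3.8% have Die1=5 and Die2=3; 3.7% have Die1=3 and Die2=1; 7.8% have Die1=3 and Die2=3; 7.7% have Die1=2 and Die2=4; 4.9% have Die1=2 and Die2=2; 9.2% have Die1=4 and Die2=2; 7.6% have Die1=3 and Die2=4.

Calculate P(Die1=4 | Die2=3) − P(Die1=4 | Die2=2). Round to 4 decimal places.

0.0278

P(Die2=3) = 0.016 + 0.011 + 0.078 + 0.083 + 0.038 = 0.226; P(Die1=4 | Die2=3) = 0.083/0.226 = 0.36726.
P(Die2=2) = 0.028 + 0.049 + 0.018 + 0.092 + 0.084 = 0.271; P(Die1=4 | Die2=2) = 0.092/0.271 = 0.33948.
Difference = 0.0278.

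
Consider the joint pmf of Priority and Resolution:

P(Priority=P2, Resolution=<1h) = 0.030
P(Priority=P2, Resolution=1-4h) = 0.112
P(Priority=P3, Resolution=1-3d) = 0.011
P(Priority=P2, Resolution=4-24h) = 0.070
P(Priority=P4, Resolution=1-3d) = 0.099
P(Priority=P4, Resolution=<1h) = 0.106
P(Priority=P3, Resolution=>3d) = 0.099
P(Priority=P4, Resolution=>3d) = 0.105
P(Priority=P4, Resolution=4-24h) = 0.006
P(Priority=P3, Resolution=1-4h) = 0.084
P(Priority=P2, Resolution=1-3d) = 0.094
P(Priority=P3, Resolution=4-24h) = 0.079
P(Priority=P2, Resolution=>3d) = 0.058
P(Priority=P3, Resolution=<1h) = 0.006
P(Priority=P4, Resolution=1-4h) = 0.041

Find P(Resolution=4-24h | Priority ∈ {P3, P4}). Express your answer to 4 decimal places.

0.1336

P(Priority=P3) = 0.006 + 0.084 + 0.079 + 0.011 + 0.099 = 0.279.
P(Priority=P4) = 0.106 + 0.041 + 0.006 + 0.099 + 0.105 = 0.357.
P(Priority ∈ {P3, P4}) = 0.279 + 0.357 = 0.636; P(Resolution=4-24h, Priority ∈ {P3, P4}) = 0.079 + 0.006 = 0.085.
P(Resolution=4-24h | Priority ∈ {P3, P4}) = 0.085/0.636 = 0.1336.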